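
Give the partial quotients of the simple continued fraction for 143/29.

Run the Euclidean algorithm on 143 and 29; the successive quotients are the partial quotients a_0, a_1, ... (each step inverts the fractional part left over by the previous one):
  143 = 4*29 + 27, so a_0 = 4.
  29 = 1*27 + 2, so a_1 = 1.
  27 = 13*2 + 1, so a_2 = 13.
  2 = 2*1 + 0, so a_3 = 2.
The remainder reaches 0 after 4 divisions, so the expansion has 4 partial quotients, read off in order.

[4; 1, 13, 2]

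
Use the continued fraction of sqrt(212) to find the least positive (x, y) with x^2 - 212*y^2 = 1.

(x, y) = (66249, 4550)

First expand sqrt(212) as a continued fraction. With x_i = (sqrt(212) + m_i)/d_i and (m_0, d_0) = (0, 1): a_0 = floor(sqrt(212)) = 14, since 14^2 = 196 <= 212 < 225 = 15^2.
Iterate m_{i+1} = d_i*a_i - m_i, d_{i+1} = (212 - m_{i+1}^2)/d_i, a_{i+1} = floor((a_0 + m_{i+1})/d_{i+1}):
  m_1 = 1*14 - 0 = 14, d_1 = (212 - 14^2)/1 = 16/1 = 16, a_1 = floor((14 + 14)/16) = 1.
  m_2 = 16*1 - 14 = 2, d_2 = (212 - 2^2)/16 = 208/16 = 13, a_2 = floor((14 + 2)/13) = 1.
  m_3 = 13*1 - 2 = 11, d_3 = (212 - 11^2)/13 = 91/13 = 7, a_3 = floor((14 + 11)/7) = 3.
  m_4 = 7*3 - 11 = 10, d_4 = (212 - 10^2)/7 = 112/7 = 16, a_4 = floor((14 + 10)/16) = 1.
  m_5 = 16*1 - 10 = 6, d_5 = (212 - 6^2)/16 = 176/16 = 11, a_5 = floor((14 + 6)/11) = 1.
  m_6 = 11*1 - 6 = 5, d_6 = (212 - 5^2)/11 = 187/11 = 17, a_6 = floor((14 + 5)/17) = 1.
  m_7 = 17*1 - 5 = 12, d_7 = (212 - 12^2)/17 = 68/17 = 4, a_7 = floor((14 + 12)/4) = 6.
  m_8 = 4*6 - 12 = 12, d_8 = (212 - 12^2)/4 = 68/4 = 17, a_8 = floor((14 + 12)/17) = 1.
  m_9 = 17*1 - 12 = 5, d_9 = (212 - 5^2)/17 = 187/17 = 11, a_9 = floor((14 + 5)/11) = 1.
  m_10 = 11*1 - 5 = 6, d_10 = (212 - 6^2)/11 = 176/11 = 16, a_10 = floor((14 + 6)/16) = 1.
  m_11 = 16*1 - 6 = 10, d_11 = (212 - 10^2)/16 = 112/16 = 7, a_11 = floor((14 + 10)/7) = 3.
  m_12 = 7*3 - 10 = 11, d_12 = (212 - 11^2)/7 = 91/7 = 13, a_12 = floor((14 + 11)/13) = 1.
  m_13 = 13*1 - 11 = 2, d_13 = (212 - 2^2)/13 = 208/13 = 16, a_13 = floor((14 + 2)/16) = 1.
  m_14 = 16*1 - 2 = 14, d_14 = (212 - 14^2)/16 = 16/16 = 1, a_14 = floor((14 + 14)/1) = 28.
  m_15 = 1*28 - 14 = 14, d_15 = (212 - 14^2)/1 = 16/1 = 16: (m_15, d_15) = (m_1, d_1) = (14, 16), so from here the quotients repeat a_1, ..., a_14; the period length is 14.
So sqrt(212) = [14; (1, 1, 3, 1, 1, 1, 6, 1, 1, 1, 3, 1, 1, 28)] with period length k = 14.
k is even, so the fundamental solution of x^2 - 212y^2 = 1 is (p_{k-1}, q_{k-1}) = (p_13, q_13); compute convergents through index 13.
Convergents (p_i = a_i*p_{i-1} + p_{i-2}, q_i = a_i*q_{i-1} + q_{i-2} with p_{-2}=0, p_{-1}=1, q_{-2}=1, q_{-1}=0):
  i=0: a_0=14, p_0 = 14*1 + 0 = 14, q_0 = 14*0 + 1 = 1.
  i=1: a_1=1, p_1 = 1*14 + 1 = 15, q_1 = 1*1 + 0 = 1.
  i=2: a_2=1, p_2 = 1*15 + 14 = 29, q_2 = 1*1 + 1 = 2.
  i=3: a_3=3, p_3 = 3*29 + 15 = 102, q_3 = 3*2 + 1 = 7.
  i=4: a_4=1, p_4 = 1*102 + 29 = 131, q_4 = 1*7 + 2 = 9.
  i=5: a_5=1, p_5 = 1*131 + 102 = 233, q_5 = 1*9 + 7 = 16.
  i=6: a_6=1, p_6 = 1*233 + 131 = 364, q_6 = 1*16 + 9 = 25.
  i=7: a_7=6, p_7 = 6*364 + 233 = 2417, q_7 = 6*25 + 16 = 166.
  i=8: a_8=1, p_8 = 1*2417 + 364 = 2781, q_8 = 1*166 + 25 = 191.
  i=9: a_9=1, p_9 = 1*2781 + 2417 = 5198, q_9 = 1*191 + 166 = 357.
  i=10: a_10=1, p_10 = 1*5198 + 2781 = 7979, q_10 = 1*357 + 191 = 548.
  i=11: a_11=3, p_11 = 3*7979 + 5198 = 29135, q_11 = 3*548 + 357 = 2001.
  i=12: a_12=1, p_12 = 1*29135 + 7979 = 37114, q_12 = 1*2001 + 548 = 2549.
  i=13: a_13=1, p_13 = 1*37114 + 29135 = 66249, q_13 = 1*2549 + 2001 = 4550.
Check: 66249^2 - 212*4550^2 = 4388930001 - 4388930000 = 1, so (x, y) = (66249, 4550) solves the equation, and by the theorem it is the least positive solution.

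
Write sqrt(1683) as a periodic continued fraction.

Write x_i = (sqrt(1683) + m_i)/d_i with (m_0, d_0) = (0, 1). a_0 = floor(sqrt(1683)) = 41, since 41^2 = 1681 <= 1683 < 1764 = 42^2.
Iterate m_{i+1} = d_i*a_i - m_i, d_{i+1} = (1683 - m_{i+1}^2)/d_i, a_{i+1} = floor((a_0 + m_{i+1})/d_{i+1}):
  m_1 = 1*41 - 0 = 41, d_1 = (1683 - 41^2)/1 = 2/1 = 2, a_1 = floor((41 + 41)/2) = 41.
  m_2 = 2*41 - 41 = 41, d_2 = (1683 - 41^2)/2 = 2/2 = 1, a_2 = floor((41 + 41)/1) = 82.
  m_3 = 1*82 - 41 = 41, d_3 = (1683 - 41^2)/1 = 2/1 = 2: (m_3, d_3) = (m_1, d_1) = (41, 2), so from here the quotients repeat a_1, a_2; the period length is 2.
Hence the expansion of sqrt(1683) is a_0 = 41 followed by the repeating block 41, 82 (period 2).

[41; (41, 82)]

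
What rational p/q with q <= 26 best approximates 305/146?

Expand x = 305/146 as a continued fraction with the Euclidean algorithm:
  305 = 2*146 + 13, so a_0 = 2.
  146 = 11*13 + 3, so a_1 = 11.
  13 = 4*3 + 1, so a_2 = 4.
  3 = 3*1 + 0, so a_3 = 3.
so x = [2; 11, 4, 3].
Convergents (p_i = a_i*p_{i-1} + p_{i-2}, q_i = a_i*q_{i-1} + q_{i-2} with p_{-2}=0, p_{-1}=1, q_{-2}=1, q_{-1}=0), until the denominator exceeds 26:
  i=0: a_0=2, p_0 = 2*1 + 0 = 2, q_0 = 2*0 + 1 = 1.
  i=1: a_1=11, p_1 = 11*2 + 1 = 23, q_1 = 11*1 + 0 = 11.
  i=2: a_2=4, p_2 = 4*23 + 2 = 94, q_2 = 4*11 + 1 = 45.
q_2 = 45 > 26, so the last convergent with denominator <= 26 is p_1/q_1 = 23/11.
The closest fraction with denominator <= 26 is either p_1/q_1 or the intermediate fraction (k*p_1 + p_0)/(k*q_1 + q_0) with the largest k >= 1 whose denominator stays <= 26; these approach x as k grows, and every other convergent or intermediate fraction in range is farther away.
Largest k: floor((26 - q_0)/q_1) = floor((26 - 1)/11) = 2.
That gives (2*23 + 2)/(2*11 + 1) = 48/23.
Compare the errors: |x - 23/11| = |305*11 - 23*146|/(146*11) = 3/1606, and |x - 48/23| = |305*23 - 48*146|/(146*23) = 7/3358.
Cross-multiplying, 3*3358 = 10074 < 11242 = 7*1606, so 3/1606 is smaller: the convergent 23/11 is closer to x than 48/23.

23/11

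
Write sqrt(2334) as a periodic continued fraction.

[48; (3, 4, 1, 3, 19, 16, 19, 3, 1, 4, 3, 96)]

Write x_i = (sqrt(2334) + m_i)/d_i with (m_0, d_0) = (0, 1). a_0 = floor(sqrt(2334)) = 48, since 48^2 = 2304 <= 2334 < 2401 = 49^2.
Iterate m_{i+1} = d_i*a_i - m_i, d_{i+1} = (2334 - m_{i+1}^2)/d_i, a_{i+1} = floor((a_0 + m_{i+1})/d_{i+1}):
  m_1 = 1*48 - 0 = 48, d_1 = (2334 - 48^2)/1 = 30/1 = 30, a_1 = floor((48 + 48)/30) = 3.
  m_2 = 30*3 - 48 = 42, d_2 = (2334 - 42^2)/30 = 570/30 = 19, a_2 = floor((48 + 42)/19) = 4.
  m_3 = 19*4 - 42 = 34, d_3 = (2334 - 34^2)/19 = 1178/19 = 62, a_3 = floor((48 + 34)/62) = 1.
  m_4 = 62*1 - 34 = 28, d_4 = (2334 - 28^2)/62 = 1550/62 = 25, a_4 = floor((48 + 28)/25) = 3.
  m_5 = 25*3 - 28 = 47, d_5 = (2334 - 47^2)/25 = 125/25 = 5, a_5 = floor((48 + 47)/5) = 19.
  m_6 = 5*19 - 47 = 48, d_6 = (2334 - 48^2)/5 = 30/5 = 6, a_6 = floor((48 + 48)/6) = 16.
  m_7 = 6*16 - 48 = 48, d_7 = (2334 - 48^2)/6 = 30/6 = 5, a_7 = floor((48 + 48)/5) = 19.
  m_8 = 5*19 - 48 = 47, d_8 = (2334 - 47^2)/5 = 125/5 = 25, a_8 = floor((48 + 47)/25) = 3.
  m_9 = 25*3 - 47 = 28, d_9 = (2334 - 28^2)/25 = 1550/25 = 62, a_9 = floor((48 + 28)/62) = 1.
  m_10 = 62*1 - 28 = 34, d_10 = (2334 - 34^2)/62 = 1178/62 = 19, a_10 = floor((48 + 34)/19) = 4.
  m_11 = 19*4 - 34 = 42, d_11 = (2334 - 42^2)/19 = 570/19 = 30, a_11 = floor((48 + 42)/30) = 3.
  m_12 = 30*3 - 42 = 48, d_12 = (2334 - 48^2)/30 = 30/30 = 1, a_12 = floor((48 + 48)/1) = 96.
  m_13 = 1*96 - 48 = 48, d_13 = (2334 - 48^2)/1 = 30/1 = 30: (m_13, d_13) = (m_1, d_1) = (48, 30), so from here the quotients repeat a_1, ..., a_12; the period length is 12.
Hence the expansion of sqrt(2334) is a_0 = 48 followed by the repeating block 3, 4, 1, 3, 19, 16, 19, 3, 1, 4, 3, 96 (period 12).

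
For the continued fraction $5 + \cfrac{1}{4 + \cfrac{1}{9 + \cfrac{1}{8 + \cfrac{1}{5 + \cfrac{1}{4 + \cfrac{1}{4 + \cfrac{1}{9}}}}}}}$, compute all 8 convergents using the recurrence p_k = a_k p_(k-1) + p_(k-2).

5/1, 21/4, 194/37, 1573/300, 8059/1537, 33809/6448, 143295/27329, 1323464/252409

Using the convergent recurrence p_i = a_i*p_{i-1} + p_{i-2}, q_i = a_i*q_{i-1} + q_{i-2} with p_{-2}=0, p_{-1}=1, q_{-2}=1, q_{-1}=0:
  i=0: a_0=5, p_0 = 5*1 + 0 = 5, q_0 = 5*0 + 1 = 1.
  i=1: a_1=4, p_1 = 4*5 + 1 = 21, q_1 = 4*1 + 0 = 4.
  i=2: a_2=9, p_2 = 9*21 + 5 = 194, q_2 = 9*4 + 1 = 37.
  i=3: a_3=8, p_3 = 8*194 + 21 = 1573, q_3 = 8*37 + 4 = 300.
  i=4: a_4=5, p_4 = 5*1573 + 194 = 8059, q_4 = 5*300 + 37 = 1537.
  i=5: a_5=4, p_5 = 4*8059 + 1573 = 33809, q_5 = 4*1537 + 300 = 6448.
  i=6: a_6=4, p_6 = 4*33809 + 8059 = 143295, q_6 = 4*6448 + 1537 = 27329.
  i=7: a_7=9, p_7 = 9*143295 + 33809 = 1323464, q_7 = 9*27329 + 6448 = 252409.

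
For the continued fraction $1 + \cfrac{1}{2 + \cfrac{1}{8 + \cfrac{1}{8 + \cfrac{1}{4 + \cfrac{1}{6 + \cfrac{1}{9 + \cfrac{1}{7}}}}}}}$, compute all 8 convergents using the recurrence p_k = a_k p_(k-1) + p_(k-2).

1/1, 3/2, 25/17, 203/138, 837/569, 5225/3552, 47862/32537, 340259/231311

Using the convergent recurrence p_i = a_i*p_{i-1} + p_{i-2}, q_i = a_i*q_{i-1} + q_{i-2} with p_{-2}=0, p_{-1}=1, q_{-2}=1, q_{-1}=0:
  i=0: a_0=1, p_0 = 1*1 + 0 = 1, q_0 = 1*0 + 1 = 1.
  i=1: a_1=2, p_1 = 2*1 + 1 = 3, q_1 = 2*1 + 0 = 2.
  i=2: a_2=8, p_2 = 8*3 + 1 = 25, q_2 = 8*2 + 1 = 17.
  i=3: a_3=8, p_3 = 8*25 + 3 = 203, q_3 = 8*17 + 2 = 138.
  i=4: a_4=4, p_4 = 4*203 + 25 = 837, q_4 = 4*138 + 17 = 569.
  i=5: a_5=6, p_5 = 6*837 + 203 = 5225, q_5 = 6*569 + 138 = 3552.
  i=6: a_6=9, p_6 = 9*5225 + 837 = 47862, q_6 = 9*3552 + 569 = 32537.
  i=7: a_7=7, p_7 = 7*47862 + 5225 = 340259, q_7 = 7*32537 + 3552 = 231311.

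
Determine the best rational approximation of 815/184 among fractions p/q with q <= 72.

31/7

Expand x = 815/184 as a continued fraction with the Euclidean algorithm:
  815 = 4*184 + 79, so a_0 = 4.
  184 = 2*79 + 26, so a_1 = 2.
  79 = 3*26 + 1, so a_2 = 3.
  26 = 26*1 + 0, so a_3 = 26.
so x = [4; 2, 3, 26].
Convergents (p_i = a_i*p_{i-1} + p_{i-2}, q_i = a_i*q_{i-1} + q_{i-2} with p_{-2}=0, p_{-1}=1, q_{-2}=1, q_{-1}=0), until the denominator exceeds 72:
  i=0: a_0=4, p_0 = 4*1 + 0 = 4, q_0 = 4*0 + 1 = 1.
  i=1: a_1=2, p_1 = 2*4 + 1 = 9, q_1 = 2*1 + 0 = 2.
  i=2: a_2=3, p_2 = 3*9 + 4 = 31, q_2 = 3*2 + 1 = 7.
  i=3: a_3=26, p_3 = 26*31 + 9 = 815, q_3 = 26*7 + 2 = 184.
q_3 = 184 > 72, so the last convergent with denominator <= 72 is p_2/q_2 = 31/7.
The closest fraction with denominator <= 72 is either p_2/q_2 or the intermediate fraction (k*p_2 + p_1)/(k*q_2 + q_1) with the largest k >= 1 whose denominator stays <= 72; these approach x as k grows, and every other convergent or intermediate fraction in range is farther away.
Largest k: floor((72 - q_1)/q_2) = floor((72 - 2)/7) = 10.
That gives (10*31 + 9)/(10*7 + 2) = 319/72.
Compare the errors: |x - 31/7| = |815*7 - 31*184|/(184*7) = 1/1288, and |x - 319/72| = |815*72 - 319*184|/(184*72) = 16/13248.
Cross-multiplying, 1*13248 = 13248 < 20608 = 16*1288, so 1/1288 is smaller: the convergent 31/7 is closer to x than 319/72.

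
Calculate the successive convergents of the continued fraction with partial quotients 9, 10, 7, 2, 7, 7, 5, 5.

9/1, 91/10, 646/71, 1383/152, 10327/1135, 73672/8097, 378687/41620, 1967107/216197

Using the convergent recurrence p_i = a_i*p_{i-1} + p_{i-2}, q_i = a_i*q_{i-1} + q_{i-2} with p_{-2}=0, p_{-1}=1, q_{-2}=1, q_{-1}=0:
  i=0: a_0=9, p_0 = 9*1 + 0 = 9, q_0 = 9*0 + 1 = 1.
  i=1: a_1=10, p_1 = 10*9 + 1 = 91, q_1 = 10*1 + 0 = 10.
  i=2: a_2=7, p_2 = 7*91 + 9 = 646, q_2 = 7*10 + 1 = 71.
  i=3: a_3=2, p_3 = 2*646 + 91 = 1383, q_3 = 2*71 + 10 = 152.
  i=4: a_4=7, p_4 = 7*1383 + 646 = 10327, q_4 = 7*152 + 71 = 1135.
  i=5: a_5=7, p_5 = 7*10327 + 1383 = 73672, q_5 = 7*1135 + 152 = 8097.
  i=6: a_6=5, p_6 = 5*73672 + 10327 = 378687, q_6 = 5*8097 + 1135 = 41620.
  i=7: a_7=5, p_7 = 5*378687 + 73672 = 1967107, q_7 = 5*41620 + 8097 = 216197.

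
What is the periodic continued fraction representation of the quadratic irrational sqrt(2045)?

Write x_i = (sqrt(2045) + m_i)/d_i with (m_0, d_0) = (0, 1). a_0 = floor(sqrt(2045)) = 45, since 45^2 = 2025 <= 2045 < 2116 = 46^2.
Iterate m_{i+1} = d_i*a_i - m_i, d_{i+1} = (2045 - m_{i+1}^2)/d_i, a_{i+1} = floor((a_0 + m_{i+1})/d_{i+1}):
  m_1 = 1*45 - 0 = 45, d_1 = (2045 - 45^2)/1 = 20/1 = 20, a_1 = floor((45 + 45)/20) = 4.
  m_2 = 20*4 - 45 = 35, d_2 = (2045 - 35^2)/20 = 820/20 = 41, a_2 = floor((45 + 35)/41) = 1.
  m_3 = 41*1 - 35 = 6, d_3 = (2045 - 6^2)/41 = 2009/41 = 49, a_3 = floor((45 + 6)/49) = 1.
  m_4 = 49*1 - 6 = 43, d_4 = (2045 - 43^2)/49 = 196/49 = 4, a_4 = floor((45 + 43)/4) = 22.
  m_5 = 4*22 - 43 = 45, d_5 = (2045 - 45^2)/4 = 20/4 = 5, a_5 = floor((45 + 45)/5) = 18.
  m_6 = 5*18 - 45 = 45, d_6 = (2045 - 45^2)/5 = 20/5 = 4, a_6 = floor((45 + 45)/4) = 22.
  m_7 = 4*22 - 45 = 43, d_7 = (2045 - 43^2)/4 = 196/4 = 49, a_7 = floor((45 + 43)/49) = 1.
  m_8 = 49*1 - 43 = 6, d_8 = (2045 - 6^2)/49 = 2009/49 = 41, a_8 = floor((45 + 6)/41) = 1.
  m_9 = 41*1 - 6 = 35, d_9 = (2045 - 35^2)/41 = 820/41 = 20, a_9 = floor((45 + 35)/20) = 4.
  m_10 = 20*4 - 35 = 45, d_10 = (2045 - 45^2)/20 = 20/20 = 1, a_10 = floor((45 + 45)/1) = 90.
  m_11 = 1*90 - 45 = 45, d_11 = (2045 - 45^2)/1 = 20/1 = 20: (m_11, d_11) = (m_1, d_1) = (45, 20), so from here the quotients repeat a_1, ..., a_10; the period length is 10.
Hence the expansion of sqrt(2045) is a_0 = 45 followed by the repeating block 4, 1, 1, 22, 18, 22, 1, 1, 4, 90 (period 10).

[45; (4, 1, 1, 22, 18, 22, 1, 1, 4, 90)]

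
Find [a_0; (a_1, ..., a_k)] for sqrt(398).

[19; (1, 18, 1, 38)]

Write x_i = (sqrt(398) + m_i)/d_i with (m_0, d_0) = (0, 1). a_0 = floor(sqrt(398)) = 19, since 19^2 = 361 <= 398 < 400 = 20^2.
Iterate m_{i+1} = d_i*a_i - m_i, d_{i+1} = (398 - m_{i+1}^2)/d_i, a_{i+1} = floor((a_0 + m_{i+1})/d_{i+1}):
  m_1 = 1*19 - 0 = 19, d_1 = (398 - 19^2)/1 = 37/1 = 37, a_1 = floor((19 + 19)/37) = 1.
  m_2 = 37*1 - 19 = 18, d_2 = (398 - 18^2)/37 = 74/37 = 2, a_2 = floor((19 + 18)/2) = 18.
  m_3 = 2*18 - 18 = 18, d_3 = (398 - 18^2)/2 = 74/2 = 37, a_3 = floor((19 + 18)/37) = 1.
  m_4 = 37*1 - 18 = 19, d_4 = (398 - 19^2)/37 = 37/37 = 1, a_4 = floor((19 + 19)/1) = 38.
  m_5 = 1*38 - 19 = 19, d_5 = (398 - 19^2)/1 = 37/1 = 37: (m_5, d_5) = (m_1, d_1) = (19, 37), so from here the quotients repeat a_1, ..., a_4; the period length is 4.
Hence the expansion of sqrt(398) is a_0 = 19 followed by the repeating block 1, 18, 1, 38 (period 4).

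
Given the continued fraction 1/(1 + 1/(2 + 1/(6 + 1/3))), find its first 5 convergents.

Using the convergent recurrence p_i = a_i*p_{i-1} + p_{i-2}, q_i = a_i*q_{i-1} + q_{i-2} with p_{-2}=0, p_{-1}=1, q_{-2}=1, q_{-1}=0:
  i=0: a_0=0, p_0 = 0*1 + 0 = 0, q_0 = 0*0 + 1 = 1.
  i=1: a_1=1, p_1 = 1*0 + 1 = 1, q_1 = 1*1 + 0 = 1.
  i=2: a_2=2, p_2 = 2*1 + 0 = 2, q_2 = 2*1 + 1 = 3.
  i=3: a_3=6, p_3 = 6*2 + 1 = 13, q_3 = 6*3 + 1 = 19.
  i=4: a_4=3, p_4 = 3*13 + 2 = 41, q_4 = 3*19 + 3 = 60.

0/1, 1/1, 2/3, 13/19, 41/60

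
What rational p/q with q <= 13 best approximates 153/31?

64/13

Expand x = 153/31 as a continued fraction with the Euclidean algorithm:
  153 = 4*31 + 29, so a_0 = 4.
  31 = 1*29 + 2, so a_1 = 1.
  29 = 14*2 + 1, so a_2 = 14.
  2 = 2*1 + 0, so a_3 = 2.
so x = [4; 1, 14, 2].
Convergents (p_i = a_i*p_{i-1} + p_{i-2}, q_i = a_i*q_{i-1} + q_{i-2} with p_{-2}=0, p_{-1}=1, q_{-2}=1, q_{-1}=0), until the denominator exceeds 13:
  i=0: a_0=4, p_0 = 4*1 + 0 = 4, q_0 = 4*0 + 1 = 1.
  i=1: a_1=1, p_1 = 1*4 + 1 = 5, q_1 = 1*1 + 0 = 1.
  i=2: a_2=14, p_2 = 14*5 + 4 = 74, q_2 = 14*1 + 1 = 15.
q_2 = 15 > 13, so the last convergent with denominator <= 13 is p_1/q_1 = 5/1.
The closest fraction with denominator <= 13 is either p_1/q_1 or the intermediate fraction (k*p_1 + p_0)/(k*q_1 + q_0) with the largest k >= 1 whose denominator stays <= 13; these approach x as k grows, and every other convergent or intermediate fraction in range is farther away.
Largest k: floor((13 - q_0)/q_1) = floor((13 - 1)/1) = 12.
That gives (12*5 + 4)/(12*1 + 1) = 64/13.
Compare the errors: |x - 5/1| = |153*1 - 5*31|/(31*1) = 2/31, and |x - 64/13| = |153*13 - 64*31|/(31*13) = 5/403.
Cross-multiplying, 5*31 = 155 < 806 = 2*403, so 5/403 is smaller: the intermediate fraction 64/13 is closer to x than 5/1.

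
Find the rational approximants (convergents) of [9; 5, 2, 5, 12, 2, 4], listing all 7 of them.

9/1, 46/5, 101/11, 551/60, 6713/731, 13977/1522, 62621/6819

Using the convergent recurrence p_i = a_i*p_{i-1} + p_{i-2}, q_i = a_i*q_{i-1} + q_{i-2} with p_{-2}=0, p_{-1}=1, q_{-2}=1, q_{-1}=0:
  i=0: a_0=9, p_0 = 9*1 + 0 = 9, q_0 = 9*0 + 1 = 1.
  i=1: a_1=5, p_1 = 5*9 + 1 = 46, q_1 = 5*1 + 0 = 5.
  i=2: a_2=2, p_2 = 2*46 + 9 = 101, q_2 = 2*5 + 1 = 11.
  i=3: a_3=5, p_3 = 5*101 + 46 = 551, q_3 = 5*11 + 5 = 60.
  i=4: a_4=12, p_4 = 12*551 + 101 = 6713, q_4 = 12*60 + 11 = 731.
  i=5: a_5=2, p_5 = 2*6713 + 551 = 13977, q_5 = 2*731 + 60 = 1522.
  i=6: a_6=4, p_6 = 4*13977 + 6713 = 62621, q_6 = 4*1522 + 731 = 6819.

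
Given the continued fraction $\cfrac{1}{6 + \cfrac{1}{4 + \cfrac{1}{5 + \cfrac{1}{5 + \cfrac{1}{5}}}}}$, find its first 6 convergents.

Using the convergent recurrence p_i = a_i*p_{i-1} + p_{i-2}, q_i = a_i*q_{i-1} + q_{i-2} with p_{-2}=0, p_{-1}=1, q_{-2}=1, q_{-1}=0:
  i=0: a_0=0, p_0 = 0*1 + 0 = 0, q_0 = 0*0 + 1 = 1.
  i=1: a_1=6, p_1 = 6*0 + 1 = 1, q_1 = 6*1 + 0 = 6.
  i=2: a_2=4, p_2 = 4*1 + 0 = 4, q_2 = 4*6 + 1 = 25.
  i=3: a_3=5, p_3 = 5*4 + 1 = 21, q_3 = 5*25 + 6 = 131.
  i=4: a_4=5, p_4 = 5*21 + 4 = 109, q_4 = 5*131 + 25 = 680.
  i=5: a_5=5, p_5 = 5*109 + 21 = 566, q_5 = 5*680 + 131 = 3531.

0/1, 1/6, 4/25, 21/131, 109/680, 566/3531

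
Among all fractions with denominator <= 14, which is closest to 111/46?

Expand x = 111/46 as a continued fraction with the Euclidean algorithm:
  111 = 2*46 + 19, so a_0 = 2.
  46 = 2*19 + 8, so a_1 = 2.
  19 = 2*8 + 3, so a_2 = 2.
  8 = 2*3 + 2, so a_3 = 2.
  3 = 1*2 + 1, so a_4 = 1.
  2 = 2*1 + 0, so a_5 = 2.
so x = [2; 2, 2, 2, 1, 2].
Convergents (p_i = a_i*p_{i-1} + p_{i-2}, q_i = a_i*q_{i-1} + q_{i-2} with p_{-2}=0, p_{-1}=1, q_{-2}=1, q_{-1}=0), until the denominator exceeds 14:
  i=0: a_0=2, p_0 = 2*1 + 0 = 2, q_0 = 2*0 + 1 = 1.
  i=1: a_1=2, p_1 = 2*2 + 1 = 5, q_1 = 2*1 + 0 = 2.
  i=2: a_2=2, p_2 = 2*5 + 2 = 12, q_2 = 2*2 + 1 = 5.
  i=3: a_3=2, p_3 = 2*12 + 5 = 29, q_3 = 2*5 + 2 = 12.
  i=4: a_4=1, p_4 = 1*29 + 12 = 41, q_4 = 1*12 + 5 = 17.
q_4 = 17 > 14, so the last convergent with denominator <= 14 is p_3/q_3 = 29/12.
The closest fraction with denominator <= 14 is either p_3/q_3 or the intermediate fraction (k*p_3 + p_2)/(k*q_3 + q_2) with the largest k >= 1 whose denominator stays <= 14; these approach x as k grows, and every other convergent or intermediate fraction in range is farther away.
Largest k: floor((14 - q_2)/q_3) = floor((14 - 5)/12) = 0.
Since k = 0, no intermediate fraction beyond p_3/q_3 has denominator <= 14, so the convergent 29/12 is the closest (its error is |111*12 - 29*46|/(46*12) = 2/552).

29/12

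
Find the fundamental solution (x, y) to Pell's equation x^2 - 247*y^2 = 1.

First expand sqrt(247) as a continued fraction. With x_i = (sqrt(247) + m_i)/d_i and (m_0, d_0) = (0, 1): a_0 = floor(sqrt(247)) = 15, since 15^2 = 225 <= 247 < 256 = 16^2.
Iterate m_{i+1} = d_i*a_i - m_i, d_{i+1} = (247 - m_{i+1}^2)/d_i, a_{i+1} = floor((a_0 + m_{i+1})/d_{i+1}):
  m_1 = 1*15 - 0 = 15, d_1 = (247 - 15^2)/1 = 22/1 = 22, a_1 = floor((15 + 15)/22) = 1.
  m_2 = 22*1 - 15 = 7, d_2 = (247 - 7^2)/22 = 198/22 = 9, a_2 = floor((15 + 7)/9) = 2.
  m_3 = 9*2 - 7 = 11, d_3 = (247 - 11^2)/9 = 126/9 = 14, a_3 = floor((15 + 11)/14) = 1.
  m_4 = 14*1 - 11 = 3, d_4 = (247 - 3^2)/14 = 238/14 = 17, a_4 = floor((15 + 3)/17) = 1.
  m_5 = 17*1 - 3 = 14, d_5 = (247 - 14^2)/17 = 51/17 = 3, a_5 = floor((15 + 14)/3) = 9.
  m_6 = 3*9 - 14 = 13, d_6 = (247 - 13^2)/3 = 78/3 = 26, a_6 = floor((15 + 13)/26) = 1.
  m_7 = 26*1 - 13 = 13, d_7 = (247 - 13^2)/26 = 78/26 = 3, a_7 = floor((15 + 13)/3) = 9.
  m_8 = 3*9 - 13 = 14, d_8 = (247 - 14^2)/3 = 51/3 = 17, a_8 = floor((15 + 14)/17) = 1.
  m_9 = 17*1 - 14 = 3, d_9 = (247 - 3^2)/17 = 238/17 = 14, a_9 = floor((15 + 3)/14) = 1.
  m_10 = 14*1 - 3 = 11, d_10 = (247 - 11^2)/14 = 126/14 = 9, a_10 = floor((15 + 11)/9) = 2.
  m_11 = 9*2 - 11 = 7, d_11 = (247 - 7^2)/9 = 198/9 = 22, a_11 = floor((15 + 7)/22) = 1.
  m_12 = 22*1 - 7 = 15, d_12 = (247 - 15^2)/22 = 22/22 = 1, a_12 = floor((15 + 15)/1) = 30.
  m_13 = 1*30 - 15 = 15, d_13 = (247 - 15^2)/1 = 22/1 = 22: (m_13, d_13) = (m_1, d_1) = (15, 22), so from here the quotients repeat a_1, ..., a_12; the period length is 12.
So sqrt(247) = [15; (1, 2, 1, 1, 9, 1, 9, 1, 1, 2, 1, 30)] with period length k = 12.
k is even, so the fundamental solution of x^2 - 247y^2 = 1 is (p_{k-1}, q_{k-1}) = (p_11, q_11); compute convergents through index 11.
Convergents (p_i = a_i*p_{i-1} + p_{i-2}, q_i = a_i*q_{i-1} + q_{i-2} with p_{-2}=0, p_{-1}=1, q_{-2}=1, q_{-1}=0):
  i=0: a_0=15, p_0 = 15*1 + 0 = 15, q_0 = 15*0 + 1 = 1.
  i=1: a_1=1, p_1 = 1*15 + 1 = 16, q_1 = 1*1 + 0 = 1.
  i=2: a_2=2, p_2 = 2*16 + 15 = 47, q_2 = 2*1 + 1 = 3.
  i=3: a_3=1, p_3 = 1*47 + 16 = 63, q_3 = 1*3 + 1 = 4.
  i=4: a_4=1, p_4 = 1*63 + 47 = 110, q_4 = 1*4 + 3 = 7.
  i=5: a_5=9, p_5 = 9*110 + 63 = 1053, q_5 = 9*7 + 4 = 67.
  i=6: a_6=1, p_6 = 1*1053 + 110 = 1163, q_6 = 1*67 + 7 = 74.
  i=7: a_7=9, p_7 = 9*1163 + 1053 = 11520, q_7 = 9*74 + 67 = 733.
  i=8: a_8=1, p_8 = 1*11520 + 1163 = 12683, q_8 = 1*733 + 74 = 807.
  i=9: a_9=1, p_9 = 1*12683 + 11520 = 24203, q_9 = 1*807 + 733 = 1540.
  i=10: a_10=2, p_10 = 2*24203 + 12683 = 61089, q_10 = 2*1540 + 807 = 3887.
  i=11: a_11=1, p_11 = 1*61089 + 24203 = 85292, q_11 = 1*3887 + 1540 = 5427.
Check: 85292^2 - 247*5427^2 = 7274725264 - 7274725263 = 1, so (x, y) = (85292, 5427) solves the equation, and by the theorem it is the least positive solution.

(x, y) = (85292, 5427)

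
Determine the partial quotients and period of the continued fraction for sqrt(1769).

[42; (16, 1, 4, 3, 6, 6, 3, 4, 1, 16, 84)]

Write x_i = (sqrt(1769) + m_i)/d_i with (m_0, d_0) = (0, 1). a_0 = floor(sqrt(1769)) = 42, since 42^2 = 1764 <= 1769 < 1849 = 43^2.
Iterate m_{i+1} = d_i*a_i - m_i, d_{i+1} = (1769 - m_{i+1}^2)/d_i, a_{i+1} = floor((a_0 + m_{i+1})/d_{i+1}):
  m_1 = 1*42 - 0 = 42, d_1 = (1769 - 42^2)/1 = 5/1 = 5, a_1 = floor((42 + 42)/5) = 16.
  m_2 = 5*16 - 42 = 38, d_2 = (1769 - 38^2)/5 = 325/5 = 65, a_2 = floor((42 + 38)/65) = 1.
  m_3 = 65*1 - 38 = 27, d_3 = (1769 - 27^2)/65 = 1040/65 = 16, a_3 = floor((42 + 27)/16) = 4.
  m_4 = 16*4 - 27 = 37, d_4 = (1769 - 37^2)/16 = 400/16 = 25, a_4 = floor((42 + 37)/25) = 3.
  m_5 = 25*3 - 37 = 38, d_5 = (1769 - 38^2)/25 = 325/25 = 13, a_5 = floor((42 + 38)/13) = 6.
  m_6 = 13*6 - 38 = 40, d_6 = (1769 - 40^2)/13 = 169/13 = 13, a_6 = floor((42 + 40)/13) = 6.
  m_7 = 13*6 - 40 = 38, d_7 = (1769 - 38^2)/13 = 325/13 = 25, a_7 = floor((42 + 38)/25) = 3.
  m_8 = 25*3 - 38 = 37, d_8 = (1769 - 37^2)/25 = 400/25 = 16, a_8 = floor((42 + 37)/16) = 4.
  m_9 = 16*4 - 37 = 27, d_9 = (1769 - 27^2)/16 = 1040/16 = 65, a_9 = floor((42 + 27)/65) = 1.
  m_10 = 65*1 - 27 = 38, d_10 = (1769 - 38^2)/65 = 325/65 = 5, a_10 = floor((42 + 38)/5) = 16.
  m_11 = 5*16 - 38 = 42, d_11 = (1769 - 42^2)/5 = 5/5 = 1, a_11 = floor((42 + 42)/1) = 84.
  m_12 = 1*84 - 42 = 42, d_12 = (1769 - 42^2)/1 = 5/1 = 5: (m_12, d_12) = (m_1, d_1) = (42, 5), so from here the quotients repeat a_1, ..., a_11; the period length is 11.
Hence the expansion of sqrt(1769) is a_0 = 42 followed by the repeating block 16, 1, 4, 3, 6, 6, 3, 4, 1, 16, 84 (period 11).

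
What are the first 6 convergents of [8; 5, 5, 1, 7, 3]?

Using the convergent recurrence p_i = a_i*p_{i-1} + p_{i-2}, q_i = a_i*q_{i-1} + q_{i-2} with p_{-2}=0, p_{-1}=1, q_{-2}=1, q_{-1}=0:
  i=0: a_0=8, p_0 = 8*1 + 0 = 8, q_0 = 8*0 + 1 = 1.
  i=1: a_1=5, p_1 = 5*8 + 1 = 41, q_1 = 5*1 + 0 = 5.
  i=2: a_2=5, p_2 = 5*41 + 8 = 213, q_2 = 5*5 + 1 = 26.
  i=3: a_3=1, p_3 = 1*213 + 41 = 254, q_3 = 1*26 + 5 = 31.
  i=4: a_4=7, p_4 = 7*254 + 213 = 1991, q_4 = 7*31 + 26 = 243.
  i=5: a_5=3, p_5 = 3*1991 + 254 = 6227, q_5 = 3*243 + 31 = 760.

8/1, 41/5, 213/26, 254/31, 1991/243, 6227/760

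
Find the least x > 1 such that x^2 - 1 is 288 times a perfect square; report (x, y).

First expand sqrt(288) as a continued fraction. With x_i = (sqrt(288) + m_i)/d_i and (m_0, d_0) = (0, 1): a_0 = floor(sqrt(288)) = 16, since 16^2 = 256 <= 288 < 289 = 17^2.
Iterate m_{i+1} = d_i*a_i - m_i, d_{i+1} = (288 - m_{i+1}^2)/d_i, a_{i+1} = floor((a_0 + m_{i+1})/d_{i+1}):
  m_1 = 1*16 - 0 = 16, d_1 = (288 - 16^2)/1 = 32/1 = 32, a_1 = floor((16 + 16)/32) = 1.
  m_2 = 32*1 - 16 = 16, d_2 = (288 - 16^2)/32 = 32/32 = 1, a_2 = floor((16 + 16)/1) = 32.
  m_3 = 1*32 - 16 = 16, d_3 = (288 - 16^2)/1 = 32/1 = 32: (m_3, d_3) = (m_1, d_1) = (16, 32), so from here the quotients repeat a_1, a_2; the period length is 2.
So sqrt(288) = [16; (1, 32)] with period length k = 2.
k is even, so the fundamental solution of x^2 - 288y^2 = 1 is (p_{k-1}, q_{k-1}) = (p_1, q_1); compute convergents through index 1.
Convergents (p_i = a_i*p_{i-1} + p_{i-2}, q_i = a_i*q_{i-1} + q_{i-2} with p_{-2}=0, p_{-1}=1, q_{-2}=1, q_{-1}=0):
  i=0: a_0=16, p_0 = 16*1 + 0 = 16, q_0 = 16*0 + 1 = 1.
  i=1: a_1=1, p_1 = 1*16 + 1 = 17, q_1 = 1*1 + 0 = 1.
Check: 17^2 - 288*1^2 = 289 - 288 = 1, so (x, y) = (17, 1) solves the equation, and by the theorem it is the least positive solution.

(x, y) = (17, 1)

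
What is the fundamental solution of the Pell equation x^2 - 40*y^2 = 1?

(x, y) = (19, 3)

First expand sqrt(40) as a continued fraction. With x_i = (sqrt(40) + m_i)/d_i and (m_0, d_0) = (0, 1): a_0 = floor(sqrt(40)) = 6, since 6^2 = 36 <= 40 < 49 = 7^2.
Iterate m_{i+1} = d_i*a_i - m_i, d_{i+1} = (40 - m_{i+1}^2)/d_i, a_{i+1} = floor((a_0 + m_{i+1})/d_{i+1}):
  m_1 = 1*6 - 0 = 6, d_1 = (40 - 6^2)/1 = 4/1 = 4, a_1 = floor((6 + 6)/4) = 3.
  m_2 = 4*3 - 6 = 6, d_2 = (40 - 6^2)/4 = 4/4 = 1, a_2 = floor((6 + 6)/1) = 12.
  m_3 = 1*12 - 6 = 6, d_3 = (40 - 6^2)/1 = 4/1 = 4: (m_3, d_3) = (m_1, d_1) = (6, 4), so from here the quotients repeat a_1, a_2; the period length is 2.
So sqrt(40) = [6; (3, 12)] with period length k = 2.
k is even, so the fundamental solution of x^2 - 40y^2 = 1 is (p_{k-1}, q_{k-1}) = (p_1, q_1); compute convergents through index 1.
Convergents (p_i = a_i*p_{i-1} + p_{i-2}, q_i = a_i*q_{i-1} + q_{i-2} with p_{-2}=0, p_{-1}=1, q_{-2}=1, q_{-1}=0):
  i=0: a_0=6, p_0 = 6*1 + 0 = 6, q_0 = 6*0 + 1 = 1.
  i=1: a_1=3, p_1 = 3*6 + 1 = 19, q_1 = 3*1 + 0 = 3.
Check: 19^2 - 40*3^2 = 361 - 360 = 1, so (x, y) = (19, 3) solves the equation, and by the theorem it is the least positive solution.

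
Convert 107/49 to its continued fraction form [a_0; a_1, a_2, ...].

[2; 5, 2, 4]

Run the Euclidean algorithm on 107 and 49; the successive quotients are the partial quotients a_0, a_1, ... (each step inverts the fractional part left over by the previous one):
  107 = 2*49 + 9, so a_0 = 2.
  49 = 5*9 + 4, so a_1 = 5.
  9 = 2*4 + 1, so a_2 = 2.
  4 = 4*1 + 0, so a_3 = 4.
The remainder reaches 0 after 4 divisions, so the expansion has 4 partial quotients, read off in order.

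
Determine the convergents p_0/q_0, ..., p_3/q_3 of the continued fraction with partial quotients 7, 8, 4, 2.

7/1, 57/8, 235/33, 527/74

Using the convergent recurrence p_i = a_i*p_{i-1} + p_{i-2}, q_i = a_i*q_{i-1} + q_{i-2} with p_{-2}=0, p_{-1}=1, q_{-2}=1, q_{-1}=0:
  i=0: a_0=7, p_0 = 7*1 + 0 = 7, q_0 = 7*0 + 1 = 1.
  i=1: a_1=8, p_1 = 8*7 + 1 = 57, q_1 = 8*1 + 0 = 8.
  i=2: a_2=4, p_2 = 4*57 + 7 = 235, q_2 = 4*8 + 1 = 33.
  i=3: a_3=2, p_3 = 2*235 + 57 = 527, q_3 = 2*33 + 8 = 74.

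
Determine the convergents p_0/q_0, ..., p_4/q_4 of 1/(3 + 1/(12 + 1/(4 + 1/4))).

Using the convergent recurrence p_i = a_i*p_{i-1} + p_{i-2}, q_i = a_i*q_{i-1} + q_{i-2} with p_{-2}=0, p_{-1}=1, q_{-2}=1, q_{-1}=0:
  i=0: a_0=0, p_0 = 0*1 + 0 = 0, q_0 = 0*0 + 1 = 1.
  i=1: a_1=3, p_1 = 3*0 + 1 = 1, q_1 = 3*1 + 0 = 3.
  i=2: a_2=12, p_2 = 12*1 + 0 = 12, q_2 = 12*3 + 1 = 37.
  i=3: a_3=4, p_3 = 4*12 + 1 = 49, q_3 = 4*37 + 3 = 151.
  i=4: a_4=4, p_4 = 4*49 + 12 = 208, q_4 = 4*151 + 37 = 641.

0/1, 1/3, 12/37, 49/151, 208/641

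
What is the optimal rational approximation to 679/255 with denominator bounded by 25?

8/3

Expand x = 679/255 as a continued fraction with the Euclidean algorithm:
  679 = 2*255 + 169, so a_0 = 2.
  255 = 1*169 + 86, so a_1 = 1.
  169 = 1*86 + 83, so a_2 = 1.
  86 = 1*83 + 3, so a_3 = 1.
  83 = 27*3 + 2, so a_4 = 27.
  3 = 1*2 + 1, so a_5 = 1.
  2 = 2*1 + 0, so a_6 = 2.
so x = [2; 1, 1, 1, 27, 1, 2].
Convergents (p_i = a_i*p_{i-1} + p_{i-2}, q_i = a_i*q_{i-1} + q_{i-2} with p_{-2}=0, p_{-1}=1, q_{-2}=1, q_{-1}=0), until the denominator exceeds 25:
  i=0: a_0=2, p_0 = 2*1 + 0 = 2, q_0 = 2*0 + 1 = 1.
  i=1: a_1=1, p_1 = 1*2 + 1 = 3, q_1 = 1*1 + 0 = 1.
  i=2: a_2=1, p_2 = 1*3 + 2 = 5, q_2 = 1*1 + 1 = 2.
  i=3: a_3=1, p_3 = 1*5 + 3 = 8, q_3 = 1*2 + 1 = 3.
  i=4: a_4=27, p_4 = 27*8 + 5 = 221, q_4 = 27*3 + 2 = 83.
q_4 = 83 > 25, so the last convergent with denominator <= 25 is p_3/q_3 = 8/3.
The closest fraction with denominator <= 25 is either p_3/q_3 or the intermediate fraction (k*p_3 + p_2)/(k*q_3 + q_2) with the largest k >= 1 whose denominator stays <= 25; these approach x as k grows, and every other convergent or intermediate fraction in range is farther away.
Largest k: floor((25 - q_2)/q_3) = floor((25 - 2)/3) = 7.
That gives (7*8 + 5)/(7*3 + 2) = 61/23.
Compare the errors: |x - 8/3| = |679*3 - 8*255|/(255*3) = 3/765, and |x - 61/23| = |679*23 - 61*255|/(255*23) = 62/5865.
Cross-multiplying, 3*5865 = 17595 < 47430 = 62*765, so 3/765 is smaller: the convergent 8/3 is closer to x than 61/23.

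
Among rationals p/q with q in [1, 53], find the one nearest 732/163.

238/53

Expand x = 732/163 as a continued fraction with the Euclidean algorithm:
  732 = 4*163 + 80, so a_0 = 4.
  163 = 2*80 + 3, so a_1 = 2.
  80 = 26*3 + 2, so a_2 = 26.
  3 = 1*2 + 1, so a_3 = 1.
  2 = 2*1 + 0, so a_4 = 2.
so x = [4; 2, 26, 1, 2].
Convergents (p_i = a_i*p_{i-1} + p_{i-2}, q_i = a_i*q_{i-1} + q_{i-2} with p_{-2}=0, p_{-1}=1, q_{-2}=1, q_{-1}=0), until the denominator exceeds 53:
  i=0: a_0=4, p_0 = 4*1 + 0 = 4, q_0 = 4*0 + 1 = 1.
  i=1: a_1=2, p_1 = 2*4 + 1 = 9, q_1 = 2*1 + 0 = 2.
  i=2: a_2=26, p_2 = 26*9 + 4 = 238, q_2 = 26*2 + 1 = 53.
  i=3: a_3=1, p_3 = 1*238 + 9 = 247, q_3 = 1*53 + 2 = 55.
q_3 = 55 > 53, so the last convergent with denominator <= 53 is p_2/q_2 = 238/53.
The closest fraction with denominator <= 53 is either p_2/q_2 or the intermediate fraction (k*p_2 + p_1)/(k*q_2 + q_1) with the largest k >= 1 whose denominator stays <= 53; these approach x as k grows, and every other convergent or intermediate fraction in range is farther away.
Largest k: floor((53 - q_1)/q_2) = floor((53 - 2)/53) = 0.
Since k = 0, no intermediate fraction beyond p_2/q_2 has denominator <= 53, so the convergent 238/53 is the closest (its error is |732*53 - 238*163|/(163*53) = 2/8639).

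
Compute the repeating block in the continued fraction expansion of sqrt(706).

Write x_i = (sqrt(706) + m_i)/d_i with (m_0, d_0) = (0, 1). a_0 = floor(sqrt(706)) = 26, since 26^2 = 676 <= 706 < 729 = 27^2.
Iterate m_{i+1} = d_i*a_i - m_i, d_{i+1} = (706 - m_{i+1}^2)/d_i, a_{i+1} = floor((a_0 + m_{i+1})/d_{i+1}):
  m_1 = 1*26 - 0 = 26, d_1 = (706 - 26^2)/1 = 30/1 = 30, a_1 = floor((26 + 26)/30) = 1.
  m_2 = 30*1 - 26 = 4, d_2 = (706 - 4^2)/30 = 690/30 = 23, a_2 = floor((26 + 4)/23) = 1.
  m_3 = 23*1 - 4 = 19, d_3 = (706 - 19^2)/23 = 345/23 = 15, a_3 = floor((26 + 19)/15) = 3.
  m_4 = 15*3 - 19 = 26, d_4 = (706 - 26^2)/15 = 30/15 = 2, a_4 = floor((26 + 26)/2) = 26.
  m_5 = 2*26 - 26 = 26, d_5 = (706 - 26^2)/2 = 30/2 = 15, a_5 = floor((26 + 26)/15) = 3.
  m_6 = 15*3 - 26 = 19, d_6 = (706 - 19^2)/15 = 345/15 = 23, a_6 = floor((26 + 19)/23) = 1.
  m_7 = 23*1 - 19 = 4, d_7 = (706 - 4^2)/23 = 690/23 = 30, a_7 = floor((26 + 4)/30) = 1.
  m_8 = 30*1 - 4 = 26, d_8 = (706 - 26^2)/30 = 30/30 = 1, a_8 = floor((26 + 26)/1) = 52.
  m_9 = 1*52 - 26 = 26, d_9 = (706 - 26^2)/1 = 30/1 = 30: (m_9, d_9) = (m_1, d_1) = (26, 30), so from here the quotients repeat a_1, ..., a_8; the period length is 8.
Hence the expansion of sqrt(706) is a_0 = 26 followed by the repeating block 1, 1, 3, 26, 3, 1, 1, 52 (period 8).

[26; (1, 1, 3, 26, 3, 1, 1, 52)]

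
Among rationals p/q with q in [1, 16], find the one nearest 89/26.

24/7

Expand x = 89/26 as a continued fraction with the Euclidean algorithm:
  89 = 3*26 + 11, so a_0 = 3.
  26 = 2*11 + 4, so a_1 = 2.
  11 = 2*4 + 3, so a_2 = 2.
  4 = 1*3 + 1, so a_3 = 1.
  3 = 3*1 + 0, so a_4 = 3.
so x = [3; 2, 2, 1, 3].
Convergents (p_i = a_i*p_{i-1} + p_{i-2}, q_i = a_i*q_{i-1} + q_{i-2} with p_{-2}=0, p_{-1}=1, q_{-2}=1, q_{-1}=0), until the denominator exceeds 16:
  i=0: a_0=3, p_0 = 3*1 + 0 = 3, q_0 = 3*0 + 1 = 1.
  i=1: a_1=2, p_1 = 2*3 + 1 = 7, q_1 = 2*1 + 0 = 2.
  i=2: a_2=2, p_2 = 2*7 + 3 = 17, q_2 = 2*2 + 1 = 5.
  i=3: a_3=1, p_3 = 1*17 + 7 = 24, q_3 = 1*5 + 2 = 7.
  i=4: a_4=3, p_4 = 3*24 + 17 = 89, q_4 = 3*7 + 5 = 26.
q_4 = 26 > 16, so the last convergent with denominator <= 16 is p_3/q_3 = 24/7.
The closest fraction with denominator <= 16 is either p_3/q_3 or the intermediate fraction (k*p_3 + p_2)/(k*q_3 + q_2) with the largest k >= 1 whose denominator stays <= 16; these approach x as k grows, and every other convergent or intermediate fraction in range is farther away.
Largest k: floor((16 - q_2)/q_3) = floor((16 - 5)/7) = 1.
That gives (1*24 + 17)/(1*7 + 5) = 41/12.
Compare the errors: |x - 24/7| = |89*7 - 24*26|/(26*7) = 1/182, and |x - 41/12| = |89*12 - 41*26|/(26*12) = 2/312.
Cross-multiplying, 1*312 = 312 < 364 = 2*182, so 1/182 is smaller: the convergent 24/7 is closer to x than 41/12.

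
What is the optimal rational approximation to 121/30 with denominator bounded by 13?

Expand x = 121/30 as a continued fraction with the Euclidean algorithm:
  121 = 4*30 + 1, so a_0 = 4.
  30 = 30*1 + 0, so a_1 = 30.
so x = [4; 30].
Convergents (p_i = a_i*p_{i-1} + p_{i-2}, q_i = a_i*q_{i-1} + q_{i-2} with p_{-2}=0, p_{-1}=1, q_{-2}=1, q_{-1}=0), until the denominator exceeds 13:
  i=0: a_0=4, p_0 = 4*1 + 0 = 4, q_0 = 4*0 + 1 = 1.
  i=1: a_1=30, p_1 = 30*4 + 1 = 121, q_1 = 30*1 + 0 = 30.
q_1 = 30 > 13, so the last convergent with denominator <= 13 is p_0/q_0 = 4/1.
The closest fraction with denominator <= 13 is either p_0/q_0 or the intermediate fraction (k*p_0 + p_{-1})/(k*q_0 + q_{-1}) with the largest k >= 1 whose denominator stays <= 13; these approach x as k grows, and every other convergent or intermediate fraction in range is farther away.
Largest k: floor((13 - q_{-1})/q_0) = floor((13 - 0)/1) = 13 (using the seeds p_{-1} = 1, q_{-1} = 0).
That gives (13*4 + 1)/(13*1 + 0) = 53/13.
Compare the errors: |x - 4/1| = |121*1 - 4*30|/(30*1) = 1/30, and |x - 53/13| = |121*13 - 53*30|/(30*13) = 17/390.
Cross-multiplying, 1*390 = 390 < 510 = 17*30, so 1/30 is smaller: the convergent 4/1 is closer to x than 53/13.

4/1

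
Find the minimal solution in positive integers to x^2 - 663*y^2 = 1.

First expand sqrt(663) as a continued fraction. With x_i = (sqrt(663) + m_i)/d_i and (m_0, d_0) = (0, 1): a_0 = floor(sqrt(663)) = 25, since 25^2 = 625 <= 663 < 676 = 26^2.
Iterate m_{i+1} = d_i*a_i - m_i, d_{i+1} = (663 - m_{i+1}^2)/d_i, a_{i+1} = floor((a_0 + m_{i+1})/d_{i+1}):
  m_1 = 1*25 - 0 = 25, d_1 = (663 - 25^2)/1 = 38/1 = 38, a_1 = floor((25 + 25)/38) = 1.
  m_2 = 38*1 - 25 = 13, d_2 = (663 - 13^2)/38 = 494/38 = 13, a_2 = floor((25 + 13)/13) = 2.
  m_3 = 13*2 - 13 = 13, d_3 = (663 - 13^2)/13 = 494/13 = 38, a_3 = floor((25 + 13)/38) = 1.
  m_4 = 38*1 - 13 = 25, d_4 = (663 - 25^2)/38 = 38/38 = 1, a_4 = floor((25 + 25)/1) = 50.
  m_5 = 1*50 - 25 = 25, d_5 = (663 - 25^2)/1 = 38/1 = 38: (m_5, d_5) = (m_1, d_1) = (25, 38), so from here the quotients repeat a_1, ..., a_4; the period length is 4.
So sqrt(663) = [25; (1, 2, 1, 50)] with period length k = 4.
k is even, so the fundamental solution of x^2 - 663y^2 = 1 is (p_{k-1}, q_{k-1}) = (p_3, q_3); compute convergents through index 3.
Convergents (p_i = a_i*p_{i-1} + p_{i-2}, q_i = a_i*q_{i-1} + q_{i-2} with p_{-2}=0, p_{-1}=1, q_{-2}=1, q_{-1}=0):
  i=0: a_0=25, p_0 = 25*1 + 0 = 25, q_0 = 25*0 + 1 = 1.
  i=1: a_1=1, p_1 = 1*25 + 1 = 26, q_1 = 1*1 + 0 = 1.
  i=2: a_2=2, p_2 = 2*26 + 25 = 77, q_2 = 2*1 + 1 = 3.
  i=3: a_3=1, p_3 = 1*77 + 26 = 103, q_3 = 1*3 + 1 = 4.
Check: 103^2 - 663*4^2 = 10609 - 10608 = 1, so (x, y) = (103, 4) solves the equation, and by the theorem it is the least positive solution.

(x, y) = (103, 4)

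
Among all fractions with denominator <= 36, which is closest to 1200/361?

Expand x = 1200/361 as a continued fraction with the Euclidean algorithm:
  1200 = 3*361 + 117, so a_0 = 3.
  361 = 3*117 + 10, so a_1 = 3.
  117 = 11*10 + 7, so a_2 = 11.
  10 = 1*7 + 3, so a_3 = 1.
  7 = 2*3 + 1, so a_4 = 2.
  3 = 3*1 + 0, so a_5 = 3.
so x = [3; 3, 11, 1, 2, 3].
Convergents (p_i = a_i*p_{i-1} + p_{i-2}, q_i = a_i*q_{i-1} + q_{i-2} with p_{-2}=0, p_{-1}=1, q_{-2}=1, q_{-1}=0), until the denominator exceeds 36:
  i=0: a_0=3, p_0 = 3*1 + 0 = 3, q_0 = 3*0 + 1 = 1.
  i=1: a_1=3, p_1 = 3*3 + 1 = 10, q_1 = 3*1 + 0 = 3.
  i=2: a_2=11, p_2 = 11*10 + 3 = 113, q_2 = 11*3 + 1 = 34.
  i=3: a_3=1, p_3 = 1*113 + 10 = 123, q_3 = 1*34 + 3 = 37.
q_3 = 37 > 36, so the last convergent with denominator <= 36 is p_2/q_2 = 113/34.
The closest fraction with denominator <= 36 is either p_2/q_2 or the intermediate fraction (k*p_2 + p_1)/(k*q_2 + q_1) with the largest k >= 1 whose denominator stays <= 36; these approach x as k grows, and every other convergent or intermediate fraction in range is farther away.
Largest k: floor((36 - q_1)/q_2) = floor((36 - 3)/34) = 0.
Since k = 0, no intermediate fraction beyond p_2/q_2 has denominator <= 36, so the convergent 113/34 is the closest (its error is |1200*34 - 113*361|/(361*34) = 7/12274).

113/34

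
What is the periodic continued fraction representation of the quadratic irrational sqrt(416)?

Write x_i = (sqrt(416) + m_i)/d_i with (m_0, d_0) = (0, 1). a_0 = floor(sqrt(416)) = 20, since 20^2 = 400 <= 416 < 441 = 21^2.
Iterate m_{i+1} = d_i*a_i - m_i, d_{i+1} = (416 - m_{i+1}^2)/d_i, a_{i+1} = floor((a_0 + m_{i+1})/d_{i+1}):
  m_1 = 1*20 - 0 = 20, d_1 = (416 - 20^2)/1 = 16/1 = 16, a_1 = floor((20 + 20)/16) = 2.
  m_2 = 16*2 - 20 = 12, d_2 = (416 - 12^2)/16 = 272/16 = 17, a_2 = floor((20 + 12)/17) = 1.
  m_3 = 17*1 - 12 = 5, d_3 = (416 - 5^2)/17 = 391/17 = 23, a_3 = floor((20 + 5)/23) = 1.
  m_4 = 23*1 - 5 = 18, d_4 = (416 - 18^2)/23 = 92/23 = 4, a_4 = floor((20 + 18)/4) = 9.
  m_5 = 4*9 - 18 = 18, d_5 = (416 - 18^2)/4 = 92/4 = 23, a_5 = floor((20 + 18)/23) = 1.
  m_6 = 23*1 - 18 = 5, d_6 = (416 - 5^2)/23 = 391/23 = 17, a_6 = floor((20 + 5)/17) = 1.
  m_7 = 17*1 - 5 = 12, d_7 = (416 - 12^2)/17 = 272/17 = 16, a_7 = floor((20 + 12)/16) = 2.
  m_8 = 16*2 - 12 = 20, d_8 = (416 - 20^2)/16 = 16/16 = 1, a_8 = floor((20 + 20)/1) = 40.
  m_9 = 1*40 - 20 = 20, d_9 = (416 - 20^2)/1 = 16/1 = 16: (m_9, d_9) = (m_1, d_1) = (20, 16), so from here the quotients repeat a_1, ..., a_8; the period length is 8.
Hence the expansion of sqrt(416) is a_0 = 20 followed by the repeating block 2, 1, 1, 9, 1, 1, 2, 40 (period 8).

[20; (2, 1, 1, 9, 1, 1, 2, 40)]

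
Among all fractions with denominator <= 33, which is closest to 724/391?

50/27

Expand x = 724/391 as a continued fraction with the Euclidean algorithm:
  724 = 1*391 + 333, so a_0 = 1.
  391 = 1*333 + 58, so a_1 = 1.
  333 = 5*58 + 43, so a_2 = 5.
  58 = 1*43 + 15, so a_3 = 1.
  43 = 2*15 + 13, so a_4 = 2.
  15 = 1*13 + 2, so a_5 = 1.
  13 = 6*2 + 1, so a_6 = 6.
  2 = 2*1 + 0, so a_7 = 2.
so x = [1; 1, 5, 1, 2, 1, 6, 2].
Convergents (p_i = a_i*p_{i-1} + p_{i-2}, q_i = a_i*q_{i-1} + q_{i-2} with p_{-2}=0, p_{-1}=1, q_{-2}=1, q_{-1}=0), until the denominator exceeds 33:
  i=0: a_0=1, p_0 = 1*1 + 0 = 1, q_0 = 1*0 + 1 = 1.
  i=1: a_1=1, p_1 = 1*1 + 1 = 2, q_1 = 1*1 + 0 = 1.
  i=2: a_2=5, p_2 = 5*2 + 1 = 11, q_2 = 5*1 + 1 = 6.
  i=3: a_3=1, p_3 = 1*11 + 2 = 13, q_3 = 1*6 + 1 = 7.
  i=4: a_4=2, p_4 = 2*13 + 11 = 37, q_4 = 2*7 + 6 = 20.
  i=5: a_5=1, p_5 = 1*37 + 13 = 50, q_5 = 1*20 + 7 = 27.
  i=6: a_6=6, p_6 = 6*50 + 37 = 337, q_6 = 6*27 + 20 = 182.
q_6 = 182 > 33, so the last convergent with denominator <= 33 is p_5/q_5 = 50/27.
The closest fraction with denominator <= 33 is either p_5/q_5 or the intermediate fraction (k*p_5 + p_4)/(k*q_5 + q_4) with the largest k >= 1 whose denominator stays <= 33; these approach x as k grows, and every other convergent or intermediate fraction in range is farther away.
Largest k: floor((33 - q_4)/q_5) = floor((33 - 20)/27) = 0.
Since k = 0, no intermediate fraction beyond p_5/q_5 has denominator <= 33, so the convergent 50/27 is the closest (its error is |724*27 - 50*391|/(391*27) = 2/10557).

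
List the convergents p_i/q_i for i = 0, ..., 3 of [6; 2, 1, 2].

6/1, 13/2, 19/3, 51/8

Using the convergent recurrence p_i = a_i*p_{i-1} + p_{i-2}, q_i = a_i*q_{i-1} + q_{i-2} with p_{-2}=0, p_{-1}=1, q_{-2}=1, q_{-1}=0:
  i=0: a_0=6, p_0 = 6*1 + 0 = 6, q_0 = 6*0 + 1 = 1.
  i=1: a_1=2, p_1 = 2*6 + 1 = 13, q_1 = 2*1 + 0 = 2.
  i=2: a_2=1, p_2 = 1*13 + 6 = 19, q_2 = 1*2 + 1 = 3.
  i=3: a_3=2, p_3 = 2*19 + 13 = 51, q_3 = 2*3 + 2 = 8.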